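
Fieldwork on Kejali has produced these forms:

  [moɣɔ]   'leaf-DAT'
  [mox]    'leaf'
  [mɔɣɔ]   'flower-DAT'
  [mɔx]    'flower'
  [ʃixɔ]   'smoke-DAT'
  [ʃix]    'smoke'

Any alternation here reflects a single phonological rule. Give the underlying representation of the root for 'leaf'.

The stem for 'leaf' ends in [ɣ] in [moɣɔ] but [x] in [mox].
Compare 'smoke', with invariant [x] in [ʃixɔ] and [ʃix]: an analysis with underlying /x/ and a rule producing [ɣ] before the DAT suffix would wrongly predict alternation here too.
Therefore /ɣ/ is basic and [x] is derived by word-final obstruent devoicing (voiced obstruents become voiceless word-finally).
Hence 'leaf' is /moɣ/ underlyingly.

/moɣ/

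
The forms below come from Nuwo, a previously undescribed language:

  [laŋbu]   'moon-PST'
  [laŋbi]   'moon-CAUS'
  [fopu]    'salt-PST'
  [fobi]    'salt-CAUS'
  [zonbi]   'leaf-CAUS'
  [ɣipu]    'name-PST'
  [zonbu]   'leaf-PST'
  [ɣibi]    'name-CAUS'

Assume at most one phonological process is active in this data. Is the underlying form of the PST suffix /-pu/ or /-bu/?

/-pu/

The PST suffix surfaces as [-bu] and [-pu], depending on the final segment of the stem.
By contrast the CAUS suffix keeps its initial [b] throughout — that segment must be underlying.
So the underlying form is /-pu/, and voiceless stops become voiced after a nasal.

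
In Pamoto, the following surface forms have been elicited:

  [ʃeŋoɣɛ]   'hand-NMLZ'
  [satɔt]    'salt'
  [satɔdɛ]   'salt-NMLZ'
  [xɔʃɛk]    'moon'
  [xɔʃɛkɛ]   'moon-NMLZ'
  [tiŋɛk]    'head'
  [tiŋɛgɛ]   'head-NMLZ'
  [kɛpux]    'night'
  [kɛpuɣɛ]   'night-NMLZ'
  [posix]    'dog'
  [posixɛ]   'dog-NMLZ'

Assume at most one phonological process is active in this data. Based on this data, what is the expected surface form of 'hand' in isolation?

[ʃeŋox]

The root 'night' surfaces as [kɛpux] and [kɛpuɣɛ], with a stem-final [x] ~ [ɣ] alternation.
Compare 'dog', with invariant [x] in [posix] and [posixɛ]: an analysis with underlying /x/ and a rule producing [ɣ] before the NMLZ suffix would wrongly predict alternation here too.
So /ɣ/ is underlying, and a rule of word-final obstruent devoicing — voiced obstruents become voiceless word-finally — gives [x].
From [ʃeŋoɣɛ] the stem 'hand' is /ʃeŋoɣ/; word-finally this yields [ʃeŋox].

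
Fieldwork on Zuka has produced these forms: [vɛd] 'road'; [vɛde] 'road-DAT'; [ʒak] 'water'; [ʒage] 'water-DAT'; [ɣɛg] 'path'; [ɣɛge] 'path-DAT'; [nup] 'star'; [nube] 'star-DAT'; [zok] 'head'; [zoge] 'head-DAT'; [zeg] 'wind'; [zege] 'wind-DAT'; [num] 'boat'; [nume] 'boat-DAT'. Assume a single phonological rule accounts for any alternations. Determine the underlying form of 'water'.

'water' shows [k] ~ [g] at the end of the stem ([ʒak] vs [ʒage]).
If /g/ were underlying and a rule turned it into [k] in isolation, 'wind' would also alternate; but it has [g] in both [zeg] and [zege].
So /k/ is underlying, and a rule of intervocalic voicing — voiceless stops become voiced between vowels — gives [g].
The underlying form of 'water' is therefore /ʒak/.

/ʒak/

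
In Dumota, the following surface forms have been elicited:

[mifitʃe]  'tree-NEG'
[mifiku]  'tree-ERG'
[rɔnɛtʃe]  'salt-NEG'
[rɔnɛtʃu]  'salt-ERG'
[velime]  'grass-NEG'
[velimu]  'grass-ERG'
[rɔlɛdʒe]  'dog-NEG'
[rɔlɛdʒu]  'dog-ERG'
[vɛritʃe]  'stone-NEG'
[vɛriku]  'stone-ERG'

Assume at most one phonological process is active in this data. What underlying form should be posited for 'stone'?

/vɛrik/

The root 'stone' surfaces as [vɛritʃe] and [vɛriku], with a stem-final [tʃ] ~ [k] alternation.
The stem 'salt' ([rɔnɛtʃe], [rɔnɛtʃu]) shows [tʃ] unchanged in both environments, so [tʃ] cannot be basic with [k] derived before the ERG suffix.
Therefore /k/ is basic and [tʃ] is derived by palatalization before a front vowel (/k/ becomes palato-alveolar [tʃ] before a front vowel).
The underlying form of 'stone' is therefore /vɛrik/.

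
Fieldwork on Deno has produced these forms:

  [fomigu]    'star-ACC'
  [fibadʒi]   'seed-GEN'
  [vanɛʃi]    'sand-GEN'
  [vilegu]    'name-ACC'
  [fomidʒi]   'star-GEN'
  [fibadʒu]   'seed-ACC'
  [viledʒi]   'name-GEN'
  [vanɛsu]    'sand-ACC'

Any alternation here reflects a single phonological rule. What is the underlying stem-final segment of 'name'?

/g/

The stem for 'name' ends in [g] in [vilegu] but [dʒ] in [viledʒi].
If /dʒ/ were underlying and a rule turned it into [g] before the ACC suffix, 'seed' would also alternate; but it has [dʒ] in both [fibadʒu] and [fibadʒi].
The underlying segment must be /g/; /g/ and /s/ become palato-alveolar [dʒ] and [ʃ] before a front vowel, yielding [dʒ] there.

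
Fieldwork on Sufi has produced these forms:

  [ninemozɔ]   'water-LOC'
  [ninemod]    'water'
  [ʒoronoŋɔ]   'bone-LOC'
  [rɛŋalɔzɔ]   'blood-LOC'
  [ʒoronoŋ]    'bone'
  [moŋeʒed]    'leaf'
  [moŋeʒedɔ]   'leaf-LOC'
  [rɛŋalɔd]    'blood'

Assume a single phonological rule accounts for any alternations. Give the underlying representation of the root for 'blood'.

/rɛŋalɔz/

'blood' shows [d] ~ [z] at the end of the stem ([rɛŋalɔd] vs [rɛŋalɔzɔ]).
But 'leaf' keeps [d] in both environments ([moŋeʒed], [moŋeʒedɔ]), so there is no rule changing /d/ to [z] before the LOC suffix.
The alternation reflects word-final hardening: voiced fricatives become stops word-finally. /z/ is underlying.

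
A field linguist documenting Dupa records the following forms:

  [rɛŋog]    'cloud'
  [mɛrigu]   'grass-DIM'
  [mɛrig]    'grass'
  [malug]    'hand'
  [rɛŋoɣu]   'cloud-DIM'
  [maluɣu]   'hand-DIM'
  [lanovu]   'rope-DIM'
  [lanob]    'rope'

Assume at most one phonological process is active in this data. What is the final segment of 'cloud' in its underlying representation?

/ɣ/

In [rɛŋoɣu] and [rɛŋog] the final segment of 'cloud' alternates: [ɣ] ~ [g].
Compare 'grass', with invariant [g] in [mɛrigu] and [mɛrig]: an analysis with underlying /g/ and a rule producing [ɣ] before the DIM suffix would wrongly predict alternation here too.
The underlying segment must be /ɣ/; voiced fricatives become stops word-finally, yielding [g] there.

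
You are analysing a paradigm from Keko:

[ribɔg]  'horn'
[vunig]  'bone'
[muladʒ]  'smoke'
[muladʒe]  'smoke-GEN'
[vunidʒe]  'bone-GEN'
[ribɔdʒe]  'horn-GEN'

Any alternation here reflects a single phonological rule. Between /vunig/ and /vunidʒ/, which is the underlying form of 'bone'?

/vunig/

In [vunig] and [vunidʒe] the final segment of 'bone' alternates: [g] ~ [dʒ].
Compare 'smoke', with invariant [dʒ] in [muladʒ] and [muladʒe]: an analysis with underlying /dʒ/ and a rule producing [g] in isolation would wrongly predict alternation here too.
The alternation reflects palatalization before a front vowel: /g/ becomes palato-alveolar [dʒ] before a front vowel. /g/ is underlying.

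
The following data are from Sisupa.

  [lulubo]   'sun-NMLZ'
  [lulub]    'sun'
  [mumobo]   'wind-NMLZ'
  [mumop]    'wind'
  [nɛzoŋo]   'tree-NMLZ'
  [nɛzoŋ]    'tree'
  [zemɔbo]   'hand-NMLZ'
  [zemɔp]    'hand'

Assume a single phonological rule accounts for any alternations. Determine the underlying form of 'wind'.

'wind' shows [b] ~ [p] at the end of the stem ([mumobo] vs [mumop]).
But 'sun' keeps [b] in both environments ([lulubo], [lulub]), so there is no rule changing /b/ to [p] in isolation.
The alternation reflects intervocalic voicing: voiceless stops become voiced between vowels. /p/ is underlying.

/mumop/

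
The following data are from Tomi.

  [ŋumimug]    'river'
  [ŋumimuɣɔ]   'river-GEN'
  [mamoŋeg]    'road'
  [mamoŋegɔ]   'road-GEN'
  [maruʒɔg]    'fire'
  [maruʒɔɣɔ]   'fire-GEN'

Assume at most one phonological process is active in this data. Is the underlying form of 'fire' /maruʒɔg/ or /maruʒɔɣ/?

The stem for 'fire' ends in [g] in [maruʒɔg] but [ɣ] in [maruʒɔɣɔ].
Compare 'road', with invariant [g] in [mamoŋeg] and [mamoŋegɔ]: an analysis with underlying /g/ and a rule producing [ɣ] before the GEN suffix would wrongly predict alternation here too.
The underlying segment must be /ɣ/; voiced fricatives become stops word-finally, yielding [g] there.

/maruʒɔɣ/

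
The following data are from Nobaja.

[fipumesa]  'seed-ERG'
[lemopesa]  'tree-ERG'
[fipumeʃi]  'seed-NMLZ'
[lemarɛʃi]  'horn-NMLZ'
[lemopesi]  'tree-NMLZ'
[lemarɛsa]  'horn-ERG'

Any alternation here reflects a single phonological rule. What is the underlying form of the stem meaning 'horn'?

In [lemarɛʃi] and [lemarɛsa] the final segment of 'horn' alternates: [ʃ] ~ [s].
The stem 'tree' ([lemopesi], [lemopesa]) shows [s] unchanged in both environments, so [s] cannot be basic with [ʃ] derived before the NMLZ suffix.
The alternation reflects depalatalization: palato-alveolar /ʃ/ becomes [s] when no front vowel follows. /ʃ/ is underlying.

/lemarɛʃ/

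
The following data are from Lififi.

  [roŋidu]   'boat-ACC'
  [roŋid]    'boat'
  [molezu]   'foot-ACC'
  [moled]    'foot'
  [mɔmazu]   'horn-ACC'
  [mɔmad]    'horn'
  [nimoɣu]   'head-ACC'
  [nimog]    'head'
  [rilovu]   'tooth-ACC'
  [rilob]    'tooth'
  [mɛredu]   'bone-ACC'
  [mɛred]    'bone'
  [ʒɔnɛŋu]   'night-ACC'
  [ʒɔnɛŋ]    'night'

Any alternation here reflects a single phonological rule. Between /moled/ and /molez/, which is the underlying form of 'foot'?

/molez/

'foot' shows [z] ~ [d] at the end of the stem ([molezu] vs [moled]).
If /d/ were underlying and a rule turned it into [z] before the ACC suffix, 'boat' would also alternate; but it has [d] in both [roŋidu] and [roŋid].
Therefore /z/ is basic and [d] is derived by word-final hardening (voiced fricatives become stops word-finally).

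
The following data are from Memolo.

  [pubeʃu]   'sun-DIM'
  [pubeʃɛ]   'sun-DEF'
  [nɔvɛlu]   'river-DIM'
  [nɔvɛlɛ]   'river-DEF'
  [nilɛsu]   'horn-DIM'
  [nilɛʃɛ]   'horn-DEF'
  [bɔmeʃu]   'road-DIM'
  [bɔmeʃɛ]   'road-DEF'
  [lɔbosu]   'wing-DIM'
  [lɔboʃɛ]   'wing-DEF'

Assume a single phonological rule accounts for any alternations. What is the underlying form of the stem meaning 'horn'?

/nilɛs/

The root 'horn' surfaces as [nilɛsu] and [nilɛʃɛ], with a stem-final [s] ~ [ʃ] alternation.
If /ʃ/ were underlying and a rule turned it into [s] before the DIM suffix, 'road' would also alternate; but it has [ʃ] in both [bɔmeʃu] and [bɔmeʃɛ].
The alternation reflects palatalization before a front vowel: /s/ becomes palato-alveolar [ʃ] before a front vowel. /s/ is underlying.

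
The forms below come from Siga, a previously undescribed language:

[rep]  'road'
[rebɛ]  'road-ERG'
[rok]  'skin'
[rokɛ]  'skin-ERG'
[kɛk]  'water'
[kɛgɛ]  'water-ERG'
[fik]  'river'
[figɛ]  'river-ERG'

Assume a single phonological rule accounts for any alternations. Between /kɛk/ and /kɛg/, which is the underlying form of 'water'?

/kɛg/

The root 'water' surfaces as [kɛk] and [kɛgɛ], with a stem-final [k] ~ [g] alternation.
Compare 'skin', with invariant [k] in [rok] and [rokɛ]: an analysis with underlying /k/ and a rule producing [g] before the ERG suffix would wrongly predict alternation here too.
So /g/ is underlying, and a rule of word-final obstruent devoicing — voiced obstruents become voiceless word-finally — gives [k].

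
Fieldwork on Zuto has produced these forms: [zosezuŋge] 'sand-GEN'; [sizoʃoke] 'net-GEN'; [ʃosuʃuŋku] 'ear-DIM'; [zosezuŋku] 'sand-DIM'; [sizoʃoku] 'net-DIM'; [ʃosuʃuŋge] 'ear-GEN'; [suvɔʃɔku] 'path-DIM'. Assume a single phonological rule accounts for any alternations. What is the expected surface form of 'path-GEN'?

The GEN suffix surfaces as [-ge] and [-ke], depending on the final segment of the stem.
By contrast the DIM suffix keeps its initial [k] throughout — that segment must be underlying.
So the underlying form is /-ge/, and voiced stops become voiceless after a vowel.
After 'path', which ends in a vowel, the suffix surfaces as [-ke], giving [suvɔʃɔke].

[suvɔʃɔke]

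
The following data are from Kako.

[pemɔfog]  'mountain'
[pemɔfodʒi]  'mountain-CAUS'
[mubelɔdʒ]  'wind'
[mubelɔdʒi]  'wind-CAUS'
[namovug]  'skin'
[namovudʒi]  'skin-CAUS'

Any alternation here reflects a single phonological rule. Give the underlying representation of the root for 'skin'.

/namovug/

The stem for 'skin' ends in [g] in [namovug] but [dʒ] in [namovudʒi].
Compare 'wind', with invariant [dʒ] in [mubelɔdʒ] and [mubelɔdʒi]: an analysis with underlying /dʒ/ and a rule producing [g] in isolation would wrongly predict alternation here too.
Therefore /g/ is basic and [dʒ] is derived by palatalization before a front vowel (/g/ becomes palato-alveolar [dʒ] before a front vowel).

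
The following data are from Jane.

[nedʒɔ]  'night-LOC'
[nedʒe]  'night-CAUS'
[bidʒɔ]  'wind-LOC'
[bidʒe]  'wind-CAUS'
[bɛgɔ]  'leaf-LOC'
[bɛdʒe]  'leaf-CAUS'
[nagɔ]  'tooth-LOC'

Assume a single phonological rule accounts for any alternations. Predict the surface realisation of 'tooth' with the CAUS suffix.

[nadʒe]

The stem for 'leaf' ends in [g] in [bɛgɔ] but [dʒ] in [bɛdʒe].
Compare 'wind', with invariant [dʒ] in [bidʒɔ] and [bidʒe]: an analysis with underlying /dʒ/ and a rule producing [g] before the LOC suffix would wrongly predict alternation here too.
The underlying segment must be /g/; /g/ becomes palato-alveolar [dʒ] before a front vowel, yielding [dʒ] there.
The one attested form of 'tooth', [nagɔ], shows underlying /nag/. Applying the same rule before a front vowel gives [nadʒe].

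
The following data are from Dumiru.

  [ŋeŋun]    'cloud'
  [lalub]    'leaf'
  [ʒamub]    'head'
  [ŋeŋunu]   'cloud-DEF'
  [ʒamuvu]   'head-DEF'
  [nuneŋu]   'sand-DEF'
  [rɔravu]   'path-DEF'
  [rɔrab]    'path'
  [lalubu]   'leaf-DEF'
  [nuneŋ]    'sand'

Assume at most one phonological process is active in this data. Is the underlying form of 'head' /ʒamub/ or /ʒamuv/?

'head' shows [b] ~ [v] at the end of the stem ([ʒamub] vs [ʒamuvu]).
Compare 'leaf', with invariant [b] in [lalub] and [lalubu]: an analysis with underlying /b/ and a rule producing [v] before the DEF suffix would wrongly predict alternation here too.
Therefore /v/ is basic and [b] is derived by word-final hardening (voiced fricatives become stops word-finally).

/ʒamuv/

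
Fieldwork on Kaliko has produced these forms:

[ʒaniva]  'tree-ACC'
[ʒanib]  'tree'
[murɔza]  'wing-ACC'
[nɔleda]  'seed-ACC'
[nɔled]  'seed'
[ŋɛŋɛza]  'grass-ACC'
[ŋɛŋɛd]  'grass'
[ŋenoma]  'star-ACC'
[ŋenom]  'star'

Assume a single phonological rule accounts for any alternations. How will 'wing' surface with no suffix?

In [ŋɛŋɛza] and [ŋɛŋɛd] the final segment of 'grass' alternates: [z] ~ [d].
Compare 'seed', with invariant [d] in [nɔleda] and [nɔled]: an analysis with underlying /d/ and a rule producing [z] before the ACC suffix would wrongly predict alternation here too.
Therefore /z/ is basic and [d] is derived by word-final hardening (voiced fricatives become stops word-finally).
The one attested form of 'wing', [murɔza], shows underlying /murɔz/. Applying the same rule word-finally gives [murɔd].

[murɔd]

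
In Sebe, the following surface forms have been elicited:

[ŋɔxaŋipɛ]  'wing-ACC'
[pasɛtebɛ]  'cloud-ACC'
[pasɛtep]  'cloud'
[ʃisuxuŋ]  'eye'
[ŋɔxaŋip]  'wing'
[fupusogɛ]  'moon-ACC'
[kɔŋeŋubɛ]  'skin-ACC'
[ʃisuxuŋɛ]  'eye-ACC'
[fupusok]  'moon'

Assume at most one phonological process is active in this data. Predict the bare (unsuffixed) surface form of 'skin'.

'cloud' shows [p] ~ [b] at the end of the stem ([pasɛtep] vs [pasɛtebɛ]).
The stem 'wing' ([ŋɔxaŋip], [ŋɔxaŋipɛ]) shows [p] unchanged in both environments, so [p] cannot be basic with [b] derived before the ACC suffix.
The alternation reflects word-final obstruent devoicing: voiced obstruents become voiceless word-finally. /b/ is underlying.
The one attested form of 'skin', [kɔŋeŋubɛ], shows underlying /kɔŋeŋub/. Applying the same rule word-finally gives [kɔŋeŋup].

[kɔŋeŋup]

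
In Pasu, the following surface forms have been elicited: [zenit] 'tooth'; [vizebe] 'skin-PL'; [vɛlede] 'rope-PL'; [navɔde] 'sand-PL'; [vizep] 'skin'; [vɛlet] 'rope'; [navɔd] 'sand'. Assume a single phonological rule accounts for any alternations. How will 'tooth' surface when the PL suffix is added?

[zenide]

'rope' shows [t] ~ [d] at the end of the stem ([vɛlet] vs [vɛlede]).
The stem 'sand' ([navɔd], [navɔde]) shows [d] unchanged in both environments, so [d] cannot be basic with [t] derived in isolation.
The underlying segment must be /t/; voiceless stops become voiced between vowels, yielding [d] there.
From [zenit] the stem 'tooth' is /zenit/; between vowels this yields [zenide].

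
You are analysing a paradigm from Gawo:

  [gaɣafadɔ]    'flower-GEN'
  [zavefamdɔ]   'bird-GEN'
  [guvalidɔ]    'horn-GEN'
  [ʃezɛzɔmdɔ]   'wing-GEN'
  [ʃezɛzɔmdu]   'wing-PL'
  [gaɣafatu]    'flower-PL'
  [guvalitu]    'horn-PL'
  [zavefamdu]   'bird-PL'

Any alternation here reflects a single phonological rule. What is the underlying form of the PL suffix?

The PL suffix surfaces as [-du] and [-tu], depending on the final segment of the stem.
By contrast the GEN suffix keeps its initial [d] throughout — that segment must be underlying.
The PL suffix is therefore /-tu/ underlyingly, with post-nasal voicing: voiceless stops become voiced after a nasal.

/-tu/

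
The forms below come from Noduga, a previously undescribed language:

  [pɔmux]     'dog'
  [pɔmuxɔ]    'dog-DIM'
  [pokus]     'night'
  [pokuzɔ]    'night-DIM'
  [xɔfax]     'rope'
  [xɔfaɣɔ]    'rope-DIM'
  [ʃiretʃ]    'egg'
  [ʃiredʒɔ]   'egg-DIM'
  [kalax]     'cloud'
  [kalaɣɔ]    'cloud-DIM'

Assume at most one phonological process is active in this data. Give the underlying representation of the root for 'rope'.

'rope' shows [x] ~ [ɣ] at the end of the stem ([xɔfax] vs [xɔfaɣɔ]).
If /x/ were underlying and a rule turned it into [ɣ] before the DIM suffix, 'dog' would also alternate; but it has [x] in both [pɔmux] and [pɔmuxɔ].
Therefore /ɣ/ is basic and [x] is derived by word-final obstruent devoicing (voiced obstruents become voiceless word-finally).
The underlying form of 'rope' is therefore /xɔfaɣ/.

/xɔfaɣ/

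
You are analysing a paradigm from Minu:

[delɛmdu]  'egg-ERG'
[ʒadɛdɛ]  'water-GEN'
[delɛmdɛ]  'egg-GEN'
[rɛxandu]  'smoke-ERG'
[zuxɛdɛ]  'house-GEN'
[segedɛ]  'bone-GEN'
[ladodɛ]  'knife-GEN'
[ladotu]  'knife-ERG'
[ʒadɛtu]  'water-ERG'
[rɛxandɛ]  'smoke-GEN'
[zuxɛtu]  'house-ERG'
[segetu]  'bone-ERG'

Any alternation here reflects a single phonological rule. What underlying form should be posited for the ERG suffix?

The ERG suffix surfaces as [-du] and [-tu], depending on the final segment of the stem.
By contrast the GEN suffix keeps its initial [d] throughout — that segment must be underlying.
So the underlying form is /-tu/, and voiceless stops become voiced after a nasal.

/-tu/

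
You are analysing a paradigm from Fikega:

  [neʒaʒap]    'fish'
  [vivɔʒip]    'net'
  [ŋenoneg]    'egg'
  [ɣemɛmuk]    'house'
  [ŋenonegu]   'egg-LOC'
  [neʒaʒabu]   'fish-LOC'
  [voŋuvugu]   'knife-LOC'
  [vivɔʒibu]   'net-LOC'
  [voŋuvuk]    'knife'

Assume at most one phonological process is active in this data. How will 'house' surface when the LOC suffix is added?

[ɣemɛmugu]

The root 'knife' surfaces as [voŋuvugu] and [voŋuvuk], with a stem-final [g] ~ [k] alternation.
The stem 'egg' ([ŋenonegu], [ŋenoneg]) shows [g] unchanged in both environments, so [g] cannot be basic with [k] derived in isolation.
The underlying segment must be /k/; voiceless stops become voiced between vowels, yielding [g] there.
From [ɣemɛmuk] the stem 'house' is /ɣemɛmuk/; between vowels this yields [ɣemɛmugu].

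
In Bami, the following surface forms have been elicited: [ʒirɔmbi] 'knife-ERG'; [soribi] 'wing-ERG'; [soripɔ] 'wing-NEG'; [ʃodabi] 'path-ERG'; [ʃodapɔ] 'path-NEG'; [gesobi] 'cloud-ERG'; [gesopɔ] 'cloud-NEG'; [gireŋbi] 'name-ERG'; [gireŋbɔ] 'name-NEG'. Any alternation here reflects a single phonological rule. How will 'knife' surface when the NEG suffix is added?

The NEG morpheme has two allomorphs, [-bɔ] and [-pɔ].
By contrast the ERG suffix keeps its initial [b] throughout — that segment must be underlying.
The NEG suffix is therefore /-pɔ/ underlyingly, with post-nasal voicing: voiceless stops become voiced after a nasal.
After 'knife', which ends in a nasal, the suffix surfaces as [-bɔ], giving [ʒirɔmbɔ].

[ʒirɔmbɔ]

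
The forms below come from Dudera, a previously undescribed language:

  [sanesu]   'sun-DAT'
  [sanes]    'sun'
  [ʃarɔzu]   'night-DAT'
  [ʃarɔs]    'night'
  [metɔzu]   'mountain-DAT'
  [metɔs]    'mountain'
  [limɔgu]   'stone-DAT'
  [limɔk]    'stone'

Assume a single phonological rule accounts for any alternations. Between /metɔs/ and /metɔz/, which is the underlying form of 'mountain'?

The root 'mountain' surfaces as [metɔzu] and [metɔs], with a stem-final [z] ~ [s] alternation.
But 'sun' keeps [s] in both environments ([sanesu], [sanes]), so there is no rule changing /s/ to [z] before the DAT suffix.
So /z/ is underlying, and a rule of word-final obstruent devoicing — voiced obstruents become voiceless word-finally — gives [s].

/metɔz/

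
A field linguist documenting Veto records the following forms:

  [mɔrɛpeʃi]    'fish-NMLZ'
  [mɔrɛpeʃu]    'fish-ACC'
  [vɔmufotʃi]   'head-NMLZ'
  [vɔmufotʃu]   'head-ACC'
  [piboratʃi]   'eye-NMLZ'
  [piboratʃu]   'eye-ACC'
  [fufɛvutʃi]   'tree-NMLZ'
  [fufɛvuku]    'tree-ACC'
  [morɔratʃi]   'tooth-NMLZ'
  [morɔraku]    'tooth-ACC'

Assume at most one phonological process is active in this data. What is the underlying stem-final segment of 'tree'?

The stem for 'tree' ends in [tʃ] in [fufɛvutʃi] but [k] in [fufɛvuku].
Compare 'eye', with invariant [tʃ] in [piboratʃi] and [piboratʃu]: an analysis with underlying /tʃ/ and a rule producing [k] before the ACC suffix would wrongly predict alternation here too.
So /k/ is underlying, and a rule of palatalization before a front vowel — /k/ becomes palato-alveolar [tʃ] before a front vowel — gives [tʃ].

/k/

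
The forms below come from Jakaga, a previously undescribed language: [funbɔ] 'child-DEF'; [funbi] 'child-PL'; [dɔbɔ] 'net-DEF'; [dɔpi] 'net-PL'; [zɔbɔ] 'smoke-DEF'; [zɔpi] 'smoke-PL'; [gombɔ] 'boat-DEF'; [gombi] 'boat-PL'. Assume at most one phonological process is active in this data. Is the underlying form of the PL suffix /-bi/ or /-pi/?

/-pi/

The PL morpheme has two allomorphs, [-bi] and [-pi].
The DEF suffix, which begins with [b], is invariant after every stem; so [b] is not altered by any rule here.
The PL suffix is therefore /-pi/ underlyingly, with post-nasal voicing: voiceless stops become voiced after a nasal.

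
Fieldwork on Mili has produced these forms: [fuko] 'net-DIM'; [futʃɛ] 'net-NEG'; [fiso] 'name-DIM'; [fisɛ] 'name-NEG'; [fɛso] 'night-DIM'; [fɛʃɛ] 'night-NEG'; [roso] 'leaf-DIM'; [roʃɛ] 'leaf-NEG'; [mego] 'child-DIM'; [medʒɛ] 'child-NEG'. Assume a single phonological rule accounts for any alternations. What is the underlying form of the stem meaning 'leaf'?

The stem for 'leaf' ends in [s] in [roso] but [ʃ] in [roʃɛ].
But 'name' keeps [s] in both environments ([fiso], [fisɛ]), so there is no rule changing /s/ to [ʃ] before the NEG suffix.
So /ʃ/ is underlying, and a rule of depalatalization — palato-alveolar /tʃ/, /dʒ/ and /ʃ/ become [k], [g] and [s] when no front vowel follows — gives [s].

/roʃ/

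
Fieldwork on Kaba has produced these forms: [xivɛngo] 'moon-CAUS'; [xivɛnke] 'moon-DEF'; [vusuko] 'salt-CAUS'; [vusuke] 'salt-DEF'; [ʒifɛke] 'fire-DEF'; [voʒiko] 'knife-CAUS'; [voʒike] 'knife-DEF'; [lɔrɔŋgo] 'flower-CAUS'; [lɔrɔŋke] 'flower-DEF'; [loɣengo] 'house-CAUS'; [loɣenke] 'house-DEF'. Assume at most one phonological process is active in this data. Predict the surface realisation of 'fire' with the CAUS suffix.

[ʒifɛko]

The CAUS suffix surfaces as [-go] and [-ko], depending on the final segment of the stem.
By contrast the DEF suffix keeps its initial [k] throughout — that segment must be underlying.
The CAUS suffix is therefore /-go/ underlyingly, with post-vocalic devoicing: voiced stops become voiceless after a vowel.
After 'fire', which ends in a vowel, the suffix surfaces as [-ko], giving [ʒifɛko].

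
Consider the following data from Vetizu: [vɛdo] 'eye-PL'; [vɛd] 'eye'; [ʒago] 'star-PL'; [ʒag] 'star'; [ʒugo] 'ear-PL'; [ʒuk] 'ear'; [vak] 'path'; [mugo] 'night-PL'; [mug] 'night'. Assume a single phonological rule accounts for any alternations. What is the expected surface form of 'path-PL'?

'ear' shows [g] ~ [k] at the end of the stem ([ʒugo] vs [ʒuk]).
Compare 'star', with invariant [g] in [ʒago] and [ʒag]: an analysis with underlying /g/ and a rule producing [k] in isolation would wrongly predict alternation here too.
The alternation reflects intervocalic voicing: voiceless stops become voiced between vowels. /k/ is underlying.
From [vak] the stem 'path' is /vak/; between vowels this yields [vago].

[vago]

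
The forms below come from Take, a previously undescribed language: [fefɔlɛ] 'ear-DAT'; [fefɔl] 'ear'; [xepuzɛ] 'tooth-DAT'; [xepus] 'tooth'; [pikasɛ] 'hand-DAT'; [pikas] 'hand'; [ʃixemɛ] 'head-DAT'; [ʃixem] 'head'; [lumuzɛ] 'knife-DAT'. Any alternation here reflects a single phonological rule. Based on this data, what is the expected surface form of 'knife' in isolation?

[lumus]

The root 'tooth' surfaces as [xepuzɛ] and [xepus], with a stem-final [z] ~ [s] alternation.
If /s/ were underlying and a rule turned it into [z] before the DAT suffix, 'hand' would also alternate; but it has [s] in both [pikasɛ] and [pikas].
The underlying segment must be /z/; voiced obstruents become voiceless word-finally, yielding [s] there.
From [lumuzɛ] the stem 'knife' is /lumuz/; word-finally this yields [lumus].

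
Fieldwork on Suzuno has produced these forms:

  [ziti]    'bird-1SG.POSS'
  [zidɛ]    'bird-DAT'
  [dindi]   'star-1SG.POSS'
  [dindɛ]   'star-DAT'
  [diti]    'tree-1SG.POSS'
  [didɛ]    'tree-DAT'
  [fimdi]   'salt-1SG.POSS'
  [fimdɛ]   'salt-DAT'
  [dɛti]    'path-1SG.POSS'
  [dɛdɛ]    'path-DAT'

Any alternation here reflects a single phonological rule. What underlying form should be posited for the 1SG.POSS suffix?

/-ti/

The 1SG.POSS morpheme has two allomorphs, [-di] and [-ti].
By contrast the DAT suffix keeps its initial [d] throughout — that segment must be underlying.
The 1SG.POSS suffix is therefore /-ti/ underlyingly, with post-nasal voicing: voiceless stops become voiced after a nasal.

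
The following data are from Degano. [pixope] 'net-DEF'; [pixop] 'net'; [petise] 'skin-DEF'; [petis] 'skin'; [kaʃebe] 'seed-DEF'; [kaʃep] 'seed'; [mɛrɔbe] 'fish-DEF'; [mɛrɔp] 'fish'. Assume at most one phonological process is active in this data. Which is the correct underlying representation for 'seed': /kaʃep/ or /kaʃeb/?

/kaʃeb/

In [kaʃebe] and [kaʃep] the final segment of 'seed' alternates: [b] ~ [p].
The stem 'net' ([pixope], [pixop]) shows [p] unchanged in both environments, so [p] cannot be basic with [b] derived before the DEF suffix.
The alternation reflects word-final obstruent devoicing: voiced obstruents become voiceless word-finally. /b/ is underlying.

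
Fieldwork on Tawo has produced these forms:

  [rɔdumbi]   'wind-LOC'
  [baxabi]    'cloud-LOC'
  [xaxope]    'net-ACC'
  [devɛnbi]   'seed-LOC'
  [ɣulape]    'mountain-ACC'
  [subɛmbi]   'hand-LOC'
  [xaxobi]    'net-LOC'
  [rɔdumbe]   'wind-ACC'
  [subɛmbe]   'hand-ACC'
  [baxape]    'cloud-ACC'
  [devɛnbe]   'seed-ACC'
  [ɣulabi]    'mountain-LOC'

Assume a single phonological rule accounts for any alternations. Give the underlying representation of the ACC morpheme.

The ACC morpheme has two allomorphs, [-be] and [-pe].
The LOC suffix, which begins with [b], is invariant after every stem; so [b] is not altered by any rule here.
The ACC suffix is therefore /-pe/ underlyingly, with post-nasal voicing: voiceless stops become voiced after a nasal.

/-pe/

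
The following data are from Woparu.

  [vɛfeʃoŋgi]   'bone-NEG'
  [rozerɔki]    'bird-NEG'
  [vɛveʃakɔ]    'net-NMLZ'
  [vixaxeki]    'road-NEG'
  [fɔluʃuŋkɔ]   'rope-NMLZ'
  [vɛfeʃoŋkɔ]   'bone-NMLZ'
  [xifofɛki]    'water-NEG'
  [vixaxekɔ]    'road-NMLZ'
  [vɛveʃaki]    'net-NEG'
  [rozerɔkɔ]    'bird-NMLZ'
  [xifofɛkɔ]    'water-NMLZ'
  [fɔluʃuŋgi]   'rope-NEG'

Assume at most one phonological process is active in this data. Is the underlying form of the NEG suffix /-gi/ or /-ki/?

The NEG suffix surfaces as [-gi] and [-ki], depending on the final segment of the stem.
By contrast the NMLZ suffix keeps its initial [k] throughout — that segment must be underlying.
The NEG suffix is therefore /-gi/ underlyingly, with post-vocalic devoicing: voiced stops become voiceless after a vowel.

/-gi/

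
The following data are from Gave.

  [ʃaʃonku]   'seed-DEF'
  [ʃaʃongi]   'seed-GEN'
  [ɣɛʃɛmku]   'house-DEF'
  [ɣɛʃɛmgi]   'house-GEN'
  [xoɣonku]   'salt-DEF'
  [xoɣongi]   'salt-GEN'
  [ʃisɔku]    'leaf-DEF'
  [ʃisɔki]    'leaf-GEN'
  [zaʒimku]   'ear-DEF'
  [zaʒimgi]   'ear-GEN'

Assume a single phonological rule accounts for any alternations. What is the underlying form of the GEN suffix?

The GEN suffix surfaces as [-gi] and [-ki], depending on the final segment of the stem.
The DEF suffix, which begins with [k], is invariant after every stem; so [k] is not altered by any rule here.
So the underlying form is /-gi/, and voiced stops become voiceless after a vowel.

/-gi/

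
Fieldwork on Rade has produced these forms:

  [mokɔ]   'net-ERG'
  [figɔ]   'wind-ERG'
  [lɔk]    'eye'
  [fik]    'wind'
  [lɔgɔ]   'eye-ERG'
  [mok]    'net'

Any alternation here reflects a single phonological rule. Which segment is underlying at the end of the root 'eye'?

/g/

The stem for 'eye' ends in [g] in [lɔgɔ] but [k] in [lɔk].
If /k/ were underlying and a rule turned it into [g] before the ERG suffix, 'net' would also alternate; but it has [k] in both [mokɔ] and [mok].
So /g/ is underlying, and a rule of word-final obstruent devoicing — voiced obstruents become voiceless word-finally — gives [k].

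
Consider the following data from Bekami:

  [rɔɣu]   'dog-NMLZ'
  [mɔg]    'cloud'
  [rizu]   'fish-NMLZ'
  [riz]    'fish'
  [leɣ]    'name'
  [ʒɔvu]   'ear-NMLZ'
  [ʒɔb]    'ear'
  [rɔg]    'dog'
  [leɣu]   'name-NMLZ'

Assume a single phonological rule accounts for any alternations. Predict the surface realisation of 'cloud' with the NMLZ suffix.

[mɔɣu]

'dog' shows [g] ~ [ɣ] at the end of the stem ([rɔg] vs [rɔɣu]).
The stem 'name' ([leɣ], [leɣu]) shows [ɣ] unchanged in both environments, so [ɣ] cannot be basic with [g] derived in isolation.
The underlying segment must be /g/; voiced stops become fricatives between vowels, yielding [ɣ] there.
From [mɔg] the stem 'cloud' is /mɔg/; between vowels this yields [mɔɣu].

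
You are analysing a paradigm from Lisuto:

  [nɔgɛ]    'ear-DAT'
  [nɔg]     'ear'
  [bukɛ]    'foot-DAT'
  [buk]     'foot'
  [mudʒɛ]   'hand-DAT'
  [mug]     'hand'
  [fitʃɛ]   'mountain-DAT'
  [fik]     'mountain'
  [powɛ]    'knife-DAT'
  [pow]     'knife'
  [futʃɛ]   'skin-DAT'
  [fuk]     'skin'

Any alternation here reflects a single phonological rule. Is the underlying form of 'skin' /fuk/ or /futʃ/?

/futʃ/

The root 'skin' surfaces as [futʃɛ] and [fuk], with a stem-final [tʃ] ~ [k] alternation.
If /k/ were underlying and a rule turned it into [tʃ] before the DAT suffix, 'foot' would also alternate; but it has [k] in both [bukɛ] and [buk].
The alternation reflects depalatalization: palato-alveolar /tʃ/ and /dʒ/ become [k] and [g] when no front vowel follows. /tʃ/ is underlying.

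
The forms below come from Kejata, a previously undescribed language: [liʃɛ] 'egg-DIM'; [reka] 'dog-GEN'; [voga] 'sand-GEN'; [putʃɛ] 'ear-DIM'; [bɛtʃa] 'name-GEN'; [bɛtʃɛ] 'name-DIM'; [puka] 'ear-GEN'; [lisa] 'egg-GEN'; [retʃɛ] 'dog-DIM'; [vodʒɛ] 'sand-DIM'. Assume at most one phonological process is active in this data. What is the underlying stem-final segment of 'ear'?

The stem for 'ear' ends in [k] in [puka] but [tʃ] in [putʃɛ].
But 'name' keeps [tʃ] in both environments ([bɛtʃa], [bɛtʃɛ]), so there is no rule changing /tʃ/ to [k] before the GEN suffix.
Therefore /k/ is basic and [tʃ] is derived by palatalization before a front vowel (/k/, /g/ and /s/ become palato-alveolar [tʃ], [dʒ] and [ʃ] before a front vowel).

/k/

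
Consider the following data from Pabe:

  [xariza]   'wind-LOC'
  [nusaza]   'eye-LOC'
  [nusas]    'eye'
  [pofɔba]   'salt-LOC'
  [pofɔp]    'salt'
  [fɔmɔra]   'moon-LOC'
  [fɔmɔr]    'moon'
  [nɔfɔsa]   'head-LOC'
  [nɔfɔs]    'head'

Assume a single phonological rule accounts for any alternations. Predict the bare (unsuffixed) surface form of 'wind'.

In [nusaza] and [nusas] the final segment of 'eye' alternates: [z] ~ [s].
But 'head' keeps [s] in both environments ([nɔfɔsa], [nɔfɔs]), so there is no rule changing /s/ to [z] before the LOC suffix.
So /z/ is underlying, and a rule of word-final obstruent devoicing — voiced obstruents become voiceless word-finally — gives [s].
From [xariza] the stem 'wind' is /xariz/; word-finally this yields [xaris].

[xaris]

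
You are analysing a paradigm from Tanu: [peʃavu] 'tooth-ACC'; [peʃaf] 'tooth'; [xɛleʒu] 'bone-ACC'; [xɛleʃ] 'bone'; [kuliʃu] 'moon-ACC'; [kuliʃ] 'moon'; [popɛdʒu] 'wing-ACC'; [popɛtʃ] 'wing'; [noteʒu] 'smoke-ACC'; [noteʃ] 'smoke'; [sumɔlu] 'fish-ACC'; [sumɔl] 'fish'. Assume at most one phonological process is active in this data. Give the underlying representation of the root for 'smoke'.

/noteʒ/

'smoke' shows [ʒ] ~ [ʃ] at the end of the stem ([noteʒu] vs [noteʃ]).
Compare 'moon', with invariant [ʃ] in [kuliʃu] and [kuliʃ]: an analysis with underlying /ʃ/ and a rule producing [ʒ] before the ACC suffix would wrongly predict alternation here too.
Therefore /ʒ/ is basic and [ʃ] is derived by word-final obstruent devoicing (voiced obstruents become voiceless word-finally).
So 'smoke' = /noteʒ/.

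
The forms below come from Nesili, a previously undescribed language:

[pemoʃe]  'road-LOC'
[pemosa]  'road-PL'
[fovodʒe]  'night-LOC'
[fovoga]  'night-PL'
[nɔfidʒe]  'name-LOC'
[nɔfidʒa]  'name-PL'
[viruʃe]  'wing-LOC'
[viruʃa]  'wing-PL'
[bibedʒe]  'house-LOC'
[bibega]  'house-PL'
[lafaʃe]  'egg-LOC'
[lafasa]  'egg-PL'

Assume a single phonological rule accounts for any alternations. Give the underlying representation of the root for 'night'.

The stem for 'night' ends in [dʒ] in [fovodʒe] but [g] in [fovoga].
But 'name' keeps [dʒ] in both environments ([nɔfidʒe], [nɔfidʒa]), so there is no rule changing /dʒ/ to [g] before the PL suffix.
The alternation reflects palatalization before a front vowel: /g/ and /s/ become palato-alveolar [dʒ] and [ʃ] before a front vowel. /g/ is underlying.

/fovog/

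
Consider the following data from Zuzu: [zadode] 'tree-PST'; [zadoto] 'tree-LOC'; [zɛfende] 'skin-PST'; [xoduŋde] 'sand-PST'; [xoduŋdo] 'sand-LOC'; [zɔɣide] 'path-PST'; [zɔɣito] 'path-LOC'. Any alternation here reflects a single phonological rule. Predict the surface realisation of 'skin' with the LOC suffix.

[zɛfendo]

The LOC morpheme has two allomorphs, [-do] and [-to].
By contrast the PST suffix keeps its initial [d] throughout — that segment must be underlying.
So the underlying form is /-to/, and voiceless stops become voiced after a nasal.
After 'skin', which ends in a nasal, the suffix surfaces as [-do], giving [zɛfendo].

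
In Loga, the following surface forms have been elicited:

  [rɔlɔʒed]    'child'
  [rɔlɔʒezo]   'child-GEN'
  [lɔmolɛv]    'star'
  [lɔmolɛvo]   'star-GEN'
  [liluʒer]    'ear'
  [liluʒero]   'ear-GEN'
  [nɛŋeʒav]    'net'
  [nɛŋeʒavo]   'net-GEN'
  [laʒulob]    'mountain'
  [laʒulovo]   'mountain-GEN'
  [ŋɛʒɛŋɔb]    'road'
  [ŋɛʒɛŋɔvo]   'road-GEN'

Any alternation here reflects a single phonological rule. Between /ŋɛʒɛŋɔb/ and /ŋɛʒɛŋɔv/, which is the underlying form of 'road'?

The stem for 'road' ends in [b] in [ŋɛʒɛŋɔb] but [v] in [ŋɛʒɛŋɔvo].
But 'net' keeps [v] in both environments ([nɛŋeʒav], [nɛŋeʒavo]), so there is no rule changing /v/ to [b] in isolation.
The alternation reflects intervocalic spirantization: voiced stops become fricatives between vowels. /b/ is underlying.

/ŋɛʒɛŋɔb/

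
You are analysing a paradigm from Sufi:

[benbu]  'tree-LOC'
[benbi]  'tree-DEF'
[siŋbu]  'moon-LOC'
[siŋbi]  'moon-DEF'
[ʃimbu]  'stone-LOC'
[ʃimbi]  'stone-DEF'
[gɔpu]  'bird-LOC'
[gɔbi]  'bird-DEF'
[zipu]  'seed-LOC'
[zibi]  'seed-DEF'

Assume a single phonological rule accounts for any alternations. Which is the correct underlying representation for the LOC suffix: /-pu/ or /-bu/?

The LOC morpheme has two allomorphs, [-bu] and [-pu].
By contrast the DEF suffix keeps its initial [b] throughout — that segment must be underlying.
So the underlying form is /-pu/, and voiceless stops become voiced after a nasal.

/-pu/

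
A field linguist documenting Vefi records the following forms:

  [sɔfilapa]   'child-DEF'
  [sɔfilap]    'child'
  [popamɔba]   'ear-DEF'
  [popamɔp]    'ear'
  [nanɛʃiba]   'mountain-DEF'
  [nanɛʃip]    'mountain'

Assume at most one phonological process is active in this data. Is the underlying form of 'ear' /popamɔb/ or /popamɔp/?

/popamɔb/

The stem for 'ear' ends in [b] in [popamɔba] but [p] in [popamɔp].
The stem 'child' ([sɔfilapa], [sɔfilap]) shows [p] unchanged in both environments, so [p] cannot be basic with [b] derived before the DEF suffix.
So /b/ is underlying, and a rule of word-final obstruent devoicing — voiced obstruents become voiceless word-finally — gives [p].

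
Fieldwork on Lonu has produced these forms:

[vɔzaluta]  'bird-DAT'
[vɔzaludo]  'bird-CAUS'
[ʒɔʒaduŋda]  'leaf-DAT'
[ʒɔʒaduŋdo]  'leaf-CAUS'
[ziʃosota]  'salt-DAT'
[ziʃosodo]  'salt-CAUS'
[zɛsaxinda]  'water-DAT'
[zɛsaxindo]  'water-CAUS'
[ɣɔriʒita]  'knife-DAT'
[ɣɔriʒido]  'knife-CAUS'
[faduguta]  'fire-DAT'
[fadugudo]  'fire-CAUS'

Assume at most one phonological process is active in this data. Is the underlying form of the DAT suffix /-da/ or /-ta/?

The DAT suffix surfaces as [-da] and [-ta], depending on the final segment of the stem.
By contrast the CAUS suffix keeps its initial [d] throughout — that segment must be underlying.
So the underlying form is /-ta/, and voiceless stops become voiced after a nasal.

/-ta/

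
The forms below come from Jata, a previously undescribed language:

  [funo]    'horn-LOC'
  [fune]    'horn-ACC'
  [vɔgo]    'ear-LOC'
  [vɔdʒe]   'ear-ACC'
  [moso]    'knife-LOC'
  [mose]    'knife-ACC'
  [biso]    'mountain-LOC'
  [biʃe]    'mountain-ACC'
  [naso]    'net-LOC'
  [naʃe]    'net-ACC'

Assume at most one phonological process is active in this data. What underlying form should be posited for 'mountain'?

/biʃ/

The root 'mountain' surfaces as [biso] and [biʃe], with a stem-final [s] ~ [ʃ] alternation.
But 'knife' keeps [s] in both environments ([moso], [mose]), so there is no rule changing /s/ to [ʃ] before the ACC suffix.
Therefore /ʃ/ is basic and [s] is derived by depalatalization (palato-alveolar /dʒ/ and /ʃ/ become [g] and [s] when no front vowel follows).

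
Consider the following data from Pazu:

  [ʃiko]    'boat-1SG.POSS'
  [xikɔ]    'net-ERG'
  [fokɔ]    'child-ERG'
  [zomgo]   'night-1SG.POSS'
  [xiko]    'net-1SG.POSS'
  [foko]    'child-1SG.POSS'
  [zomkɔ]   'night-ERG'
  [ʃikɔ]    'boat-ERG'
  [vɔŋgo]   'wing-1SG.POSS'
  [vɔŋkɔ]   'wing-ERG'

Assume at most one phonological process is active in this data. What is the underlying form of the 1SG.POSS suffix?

/-go/

The 1SG.POSS morpheme has two allomorphs, [-go] and [-ko].
The ERG suffix, which begins with [k], is invariant after every stem; so [k] is not altered by any rule here.
So the underlying form is /-go/, and voiced stops become voiceless after a vowel.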